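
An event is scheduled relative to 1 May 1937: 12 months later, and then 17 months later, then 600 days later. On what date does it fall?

Counting forward 12 months from May 1, 1937:
month 5 + 12 = 17, which is month 5 of year 1938 → May 1938.
Day 1 is valid in May, giving May 1, 1938.
Counting forward 17 months from May 1, 1938:
month 5 + 17 = 22, which is month 10 of year 1939 → October 1939.
Day 1 is valid in October, giving October 1, 1939.
Counting forward 600 days from October 1, 1939:
October has 31 days, so 31 − 1 = 30 days remain after October 1, 1939; 600 − 30 = 570 left.
November 1939 has 30 days: 570 − 30 = 540 left.
December 1939 has 31 days: 540 − 31 = 509 left.
January 1940 has 31 days: 509 − 31 = 478 left.
February 1940 has 29 days (1940 is a leap year): 478 − 29 = 449 left.
March 1940 has 31 days: 449 − 31 = 418 left.
April 1940 has 30 days: 418 − 30 = 388 left.
May 1940 has 31 days: 388 − 31 = 357 left.
June 1940 has 30 days: 357 − 30 = 327 left.
July 1940 has 31 days: 327 − 31 = 296 left.
August 1940 has 31 days: 296 − 31 = 265 left.
September 1940 has 30 days: 265 − 30 = 235 left.
October 1940 has 31 days: 235 − 31 = 204 left.
November 1940 has 30 days: 204 − 30 = 174 left.
December 1940 has 31 days: 174 − 31 = 143 left.
January 1941 has 31 days: 143 − 31 = 112 left.
February 1941 has 28 days (1941 is not a leap year): 112 − 28 = 84 left.
March 1941 has 31 days: 84 − 31 = 53 left.
April 1941 has 30 days: 53 − 30 = 23 left.
23 days into May 1941 → May 23, 1941.

May 23, 1941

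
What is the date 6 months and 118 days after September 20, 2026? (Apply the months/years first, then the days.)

Advancing 6 months and 118 days from September 20, 2026: first the month/year part, then the days.
month 9 + 6 = 15, which is month 3 of year 2027 → March 2027.
Day 20 is valid in March, giving March 20, 2027.
Now add 118 days from March 20, 2027.
March has 31 days, so 31 − 20 = 11 days remain after March 20, 2027; 118 − 11 = 107 left.
April 2027 has 30 days: 107 − 30 = 77 left.
May 2027 has 31 days: 77 − 31 = 46 left.
June 2027 has 30 days: 46 − 30 = 16 left.
16 days into July 2027 → July 16, 2027.

July 16, 2027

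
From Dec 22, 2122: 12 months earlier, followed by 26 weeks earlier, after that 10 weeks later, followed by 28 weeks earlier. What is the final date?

February 17, 2121

Subtracting 12 months from December 22, 2122:
month 12 − 12 = 0, which is month 12 of year 2121 → December 2121.
Day 22 is valid in December, giving December 22, 2121.
Going back 26 weeks (= 182 days) from December 22, 2121:
Going back 22 days from December 22, 2121 reaches the end of the previous month; 182 − 22 = 160 left.
November 2121 has 30 days: 160 − 30 = 130 left.
October 2121 has 31 days: 130 − 31 = 99 left.
September 2121 has 30 days: 99 − 30 = 69 left.
August 2121 has 31 days: 69 − 31 = 38 left.
July 2121 has 31 days: 38 − 31 = 7 left.
June 2121 has 30 days; 30 − 7 = 23 → June 23, 2121.
Counting forward 10 weeks (= 70 days) from June 23, 2121:
June has 30 days, so 30 − 23 = 7 days remain after June 23, 2121; 70 − 7 = 63 left.
July 2121 has 31 days: 63 − 31 = 32 left.
August 2121 has 31 days: 32 − 31 = 1 left.
1 day into September 2121 → September 1, 2121.
Subtracting 28 weeks (= 196 days) from September 1, 2121:
Going back 1 day from September 1, 2121 reaches the end of the previous month; 196 − 1 = 195 left.
August 2121 has 31 days: 195 − 31 = 164 left.
July 2121 has 31 days: 164 − 31 = 133 left.
June 2121 has 30 days: 133 − 30 = 103 left.
May 2121 has 31 days: 103 − 31 = 72 left.
April 2121 has 30 days: 72 − 30 = 42 left.
March 2121 has 31 days: 42 − 31 = 11 left.
February 2121 has 28 days; 28 − 11 = 17 → February 17, 2121.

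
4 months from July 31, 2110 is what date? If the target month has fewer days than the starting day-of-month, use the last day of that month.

November 30, 2110

Counting forward 4 months from July 31, 2110.
month 7 + 4 = 11 → November 2110.
November 2110 has only 30 days and the start was day 31, so the date clamps to November 30, 2110.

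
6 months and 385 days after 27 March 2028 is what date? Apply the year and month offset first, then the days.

Advancing 6 months and 385 days from March 27, 2028: first the month/year part, then the days.
month 3 + 6 = 9 → September 2028.
Day 27 is valid in September, giving September 27, 2028.
Now add 385 days from September 27, 2028.
September has 30 days, so 30 − 27 = 3 days remain after September 27, 2028; 385 − 3 = 382 left.
October 2028 has 31 days: 382 − 31 = 351 left.
November 2028 has 30 days: 351 − 30 = 321 left.
December 2028 has 31 days: 321 − 31 = 290 left.
January 2029 has 31 days: 290 − 31 = 259 left.
February 2029 has 28 days (2029 is not a leap year): 259 − 28 = 231 left.
March 2029 has 31 days: 231 − 31 = 200 left.
April 2029 has 30 days: 200 − 30 = 170 left.
May 2029 has 31 days: 170 − 31 = 139 left.
June 2029 has 30 days: 139 − 30 = 109 left.
July 2029 has 31 days: 109 − 31 = 78 left.
August 2029 has 31 days: 78 − 31 = 47 left.
September 2029 has 30 days: 47 − 30 = 17 left.
17 days into October 2029 → October 17, 2029.

October 17, 2029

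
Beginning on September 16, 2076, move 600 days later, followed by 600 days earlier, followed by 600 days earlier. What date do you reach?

Adding 600 days from September 16, 2076:
September has 30 days, so 30 − 16 = 14 days remain after September 16, 2076; 600 − 14 = 586 left.
October 2076 has 31 days: 586 − 31 = 555 left.
November 2076 has 30 days: 555 − 30 = 525 left.
December 2076 has 31 days: 525 − 31 = 494 left.
January 2077 has 31 days: 494 − 31 = 463 left.
February 2077 has 28 days (2077 is not a leap year): 463 − 28 = 435 left.
March 2077 has 31 days: 435 − 31 = 404 left.
April 2077 has 30 days: 404 − 30 = 374 left.
May 2077 has 31 days: 374 − 31 = 343 left.
June 2077 has 30 days: 343 − 30 = 313 left.
July 2077 has 31 days: 313 − 31 = 282 left.
August 2077 has 31 days: 282 − 31 = 251 left.
September 2077 has 30 days: 251 − 30 = 221 left.
October 2077 has 31 days: 221 − 31 = 190 left.
November 2077 has 30 days: 190 − 30 = 160 left.
December 2077 has 31 days: 160 − 31 = 129 left.
January 2078 has 31 days: 129 − 31 = 98 left.
February 2078 has 28 days (2078 is not a leap year): 98 − 28 = 70 left.
March 2078 has 31 days: 70 − 31 = 39 left.
April 2078 has 30 days: 39 − 30 = 9 left.
9 days into May 2078 → May 9, 2078.
Counting back 600 days from May 9, 2078:
Going back 9 days from May 9, 2078 reaches the end of the previous month; 600 − 9 = 591 left.
April 2078 has 30 days: 591 − 30 = 561 left.
March 2078 has 31 days: 561 − 31 = 530 left.
February 2078 has 28 days (2078 is not a leap year): 530 − 28 = 502 left.
January 2078 has 31 days: 502 − 31 = 471 left.
December 2077 has 31 days: 471 − 31 = 440 left.
November 2077 has 30 days: 440 − 30 = 410 left.
October 2077 has 31 days: 410 − 31 = 379 left.
September 2077 has 30 days: 379 − 30 = 349 left.
August 2077 has 31 days: 349 − 31 = 318 left.
July 2077 has 31 days: 318 − 31 = 287 left.
June 2077 has 30 days: 287 − 30 = 257 left.
May 2077 has 31 days: 257 − 31 = 226 left.
April 2077 has 30 days: 226 − 30 = 196 left.
March 2077 has 31 days: 196 − 31 = 165 left.
February 2077 has 28 days (2077 is not a leap year): 165 − 28 = 137 left.
January 2077 has 31 days: 137 − 31 = 106 left.
December 2076 has 31 days: 106 − 31 = 75 left.
November 2076 has 30 days: 75 − 30 = 45 left.
October 2076 has 31 days: 45 − 31 = 14 left.
September 2076 has 30 days; 30 − 14 = 16 → September 16, 2076.
Going back 600 days from September 16, 2076:
Going back 16 days from September 16, 2076 reaches the end of the previous month; 600 − 16 = 584 left.
August 2076 has 31 days: 584 − 31 = 553 left.
July 2076 has 31 days: 553 − 31 = 522 left.
June 2076 has 30 days: 522 − 30 = 492 left.
May 2076 has 31 days: 492 − 31 = 461 left.
April 2076 has 30 days: 461 − 30 = 431 left.
March 2076 has 31 days: 431 − 31 = 400 left.
February 2076 has 29 days (2076 is a leap year): 400 − 29 = 371 left.
January 2076 has 31 days: 371 − 31 = 340 left.
December 2075 has 31 days: 340 − 31 = 309 left.
November 2075 has 30 days: 309 − 30 = 279 left.
October 2075 has 31 days: 279 − 31 = 248 left.
September 2075 has 30 days: 248 − 30 = 218 left.
August 2075 has 31 days: 218 − 31 = 187 left.
July 2075 has 31 days: 187 − 31 = 156 left.
June 2075 has 30 days: 156 − 30 = 126 left.
May 2075 has 31 days: 126 − 31 = 95 left.
April 2075 has 30 days: 95 − 30 = 65 left.
March 2075 has 31 days: 65 − 31 = 34 left.
February 2075 has 28 days (2075 is not a leap year): 34 − 28 = 6 left.
January 2075 has 31 days; 31 − 6 = 25 → January 25, 2075.

January 25, 2075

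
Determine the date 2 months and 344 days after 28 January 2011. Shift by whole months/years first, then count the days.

Adding 2 months and 344 days from January 28, 2011: first the month/year part, then the days.
month 1 + 2 = 3 → March 2011.
Day 28 is valid in March, giving March 28, 2011.
Now add 344 days from March 28, 2011.
March has 31 days, so 31 − 28 = 3 days remain after March 28, 2011; 344 − 3 = 341 left.
April 2011 has 30 days: 341 − 30 = 311 left.
May 2011 has 31 days: 311 − 31 = 280 left.
June 2011 has 30 days: 280 − 30 = 250 left.
July 2011 has 31 days: 250 − 31 = 219 left.
August 2011 has 31 days: 219 − 31 = 188 left.
September 2011 has 30 days: 188 − 30 = 158 left.
October 2011 has 31 days: 158 − 31 = 127 left.
November 2011 has 30 days: 127 − 30 = 97 left.
December 2011 has 31 days: 97 − 31 = 66 left.
January 2012 has 31 days: 66 − 31 = 35 left.
February 2012 has 29 days (2012 is a leap year): 35 − 29 = 6 left.
6 days into March 2012 → March 6, 2012.

March 6, 2012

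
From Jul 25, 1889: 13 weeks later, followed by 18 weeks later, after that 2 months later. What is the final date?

Counting forward 13 weeks (= 91 days) from July 25, 1889:
July has 31 days, so 31 − 25 = 6 days remain after July 25, 1889; 91 − 6 = 85 left.
August 1889 has 31 days: 85 − 31 = 54 left.
September 1889 has 30 days: 54 − 30 = 24 left.
24 days into October 1889 → October 24, 1889.
Adding 18 weeks (= 126 days) from October 24, 1889:
October has 31 days, so 31 − 24 = 7 days remain after October 24, 1889; 126 − 7 = 119 left.
November 1889 has 30 days: 119 − 30 = 89 left.
December 1889 has 31 days: 89 − 31 = 58 left.
January 1890 has 31 days: 58 − 31 = 27 left.
27 days into February 1890 → February 27, 1890.
Counting forward 2 months from February 27, 1890:
month 2 + 2 = 4 → April 1890.
Day 27 is valid in April, giving April 27, 1890.

April 27, 1890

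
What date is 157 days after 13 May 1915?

October 17, 1915

Advancing 157 days from May 13, 1915.
May has 31 days, so 31 − 13 = 18 days remain after May 13, 1915; 157 − 18 = 139 left.
June 1915 has 30 days: 139 − 30 = 109 left.
July 1915 has 31 days: 109 − 31 = 78 left.
August 1915 has 31 days: 78 − 31 = 47 left.
September 1915 has 30 days: 47 − 30 = 17 left.
17 days into October 1915 → October 17, 1915.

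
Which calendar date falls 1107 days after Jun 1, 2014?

Adding 1107 days from June 1, 2014.
June has 30 days, so 30 − 1 = 29 days remain after June 1, 2014; 1107 − 29 = 1078 left.
July 2014 has 31 days: 1078 − 31 = 1047 left.
August 2014 has 31 days: 1047 − 31 = 1016 left.
September 2014 has 30 days: 1016 − 30 = 986 left.
October 2014 has 31 days: 986 − 31 = 955 left.
November 2014 has 30 days: 955 − 30 = 925 left.
December 2014 has 31 days: 925 − 31 = 894 left.
January 2015 has 31 days: 894 − 31 = 863 left.
February 2015 has 28 days (2015 is not a leap year): 863 − 28 = 835 left.
March 2015 has 31 days: 835 − 31 = 804 left.
April 2015 has 30 days: 804 − 30 = 774 left.
May 2015 has 31 days: 774 − 31 = 743 left.
June 2015 has 30 days: 743 − 30 = 713 left.
July 2015 has 31 days: 713 − 31 = 682 left.
August 2015 has 31 days: 682 − 31 = 651 left.
September 2015 has 30 days: 651 − 30 = 621 left.
October 2015 has 31 days: 621 − 31 = 590 left.
November 2015 has 30 days: 590 − 30 = 560 left.
December 2015 has 31 days: 560 − 31 = 529 left.
January 2016 has 31 days: 529 − 31 = 498 left.
February 2016 has 29 days (2016 is a leap year): 498 − 29 = 469 left.
March 2016 has 31 days: 469 − 31 = 438 left.
April 2016 has 30 days: 438 − 30 = 408 left.
May 2016 has 31 days: 408 − 31 = 377 left.
June 2016 has 30 days: 377 − 30 = 347 left.
July 2016 has 31 days: 347 − 31 = 316 left.
August 2016 has 31 days: 316 − 31 = 285 left.
September 2016 has 30 days: 285 − 30 = 255 left.
October 2016 has 31 days: 255 − 31 = 224 left.
November 2016 has 30 days: 224 − 30 = 194 left.
December 2016 has 31 days: 194 − 31 = 163 left.
January 2017 has 31 days: 163 − 31 = 132 left.
February 2017 has 28 days (2017 is not a leap year): 132 − 28 = 104 left.
March 2017 has 31 days: 104 − 31 = 73 left.
April 2017 has 30 days: 73 − 30 = 43 left.
May 2017 has 31 days: 43 − 31 = 12 left.
12 days into June 2017 → June 12, 2017.

June 12, 2017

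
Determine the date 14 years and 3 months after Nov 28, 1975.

February 28, 1990

Advancing 14 years and 3 months from November 28, 1975.
+14 years → 1989; month 11 + 3 = 14, which is month 2 of year 1990 → February 1990.
Day 28 is valid in February, giving February 28, 1990.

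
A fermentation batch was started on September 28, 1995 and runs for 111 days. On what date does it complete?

January 17, 1996

Adding 111 days from September 28, 1995.
September has 30 days, so 30 − 28 = 2 days remain after September 28, 1995; 111 − 2 = 109 left.
October 1995 has 31 days: 109 − 31 = 78 left.
November 1995 has 30 days: 78 − 30 = 48 left.
December 1995 has 31 days: 48 − 31 = 17 left.
17 days into January 1996 → January 17, 1996.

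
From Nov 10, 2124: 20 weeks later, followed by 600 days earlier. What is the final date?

Counting forward 20 weeks (= 140 days) from November 10, 2124:
November has 30 days, so 30 − 10 = 20 days remain after November 10, 2124; 140 − 20 = 120 left.
December 2124 has 31 days: 120 − 31 = 89 left.
January 2125 has 31 days: 89 − 31 = 58 left.
February 2125 has 28 days (2125 is not a leap year): 58 − 28 = 30 left.
30 days into March 2125 → March 30, 2125.
Going back 600 days from March 30, 2125:
Going back 30 days from March 30, 2125 reaches the end of the previous month; 600 − 30 = 570 left.
February 2125 has 28 days (2125 is not a leap year): 570 − 28 = 542 left.
January 2125 has 31 days: 542 − 31 = 511 left.
December 2124 has 31 days: 511 − 31 = 480 left.
November 2124 has 30 days: 480 − 30 = 450 left.
October 2124 has 31 days: 450 − 31 = 419 left.
September 2124 has 30 days: 419 − 30 = 389 left.
August 2124 has 31 days: 389 − 31 = 358 left.
July 2124 has 31 days: 358 − 31 = 327 left.
June 2124 has 30 days: 327 − 30 = 297 left.
May 2124 has 31 days: 297 − 31 = 266 left.
April 2124 has 30 days: 266 − 30 = 236 left.
March 2124 has 31 days: 236 − 31 = 205 left.
February 2124 has 29 days (2124 is a leap year): 205 − 29 = 176 left.
January 2124 has 31 days: 176 − 31 = 145 left.
December 2123 has 31 days: 145 − 31 = 114 left.
November 2123 has 30 days: 114 − 30 = 84 left.
October 2123 has 31 days: 84 − 31 = 53 left.
September 2123 has 30 days: 53 − 30 = 23 left.
August 2123 has 31 days; 31 − 23 = 8 → August 8, 2123.

August 8, 2123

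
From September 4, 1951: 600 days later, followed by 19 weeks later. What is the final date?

September 6, 1953

Counting forward 600 days from September 4, 1951:
September has 30 days, so 30 − 4 = 26 days remain after September 4, 1951; 600 − 26 = 574 left.
October 1951 has 31 days: 574 − 31 = 543 left.
November 1951 has 30 days: 543 − 30 = 513 left.
December 1951 has 31 days: 513 − 31 = 482 left.
January 1952 has 31 days: 482 − 31 = 451 left.
February 1952 has 29 days (1952 is a leap year): 451 − 29 = 422 left.
March 1952 has 31 days: 422 − 31 = 391 left.
April 1952 has 30 days: 391 − 30 = 361 left.
May 1952 has 31 days: 361 − 31 = 330 left.
June 1952 has 30 days: 330 − 30 = 300 left.
July 1952 has 31 days: 300 − 31 = 269 left.
August 1952 has 31 days: 269 − 31 = 238 left.
September 1952 has 30 days: 238 − 30 = 208 left.
October 1952 has 31 days: 208 − 31 = 177 left.
November 1952 has 30 days: 177 − 30 = 147 left.
December 1952 has 31 days: 147 − 31 = 116 left.
January 1953 has 31 days: 116 − 31 = 85 left.
February 1953 has 28 days (1953 is not a leap year): 85 − 28 = 57 left.
March 1953 has 31 days: 57 − 31 = 26 left.
26 days into April 1953 → April 26, 1953.
Advancing 19 weeks (= 133 days) from April 26, 1953:
April has 30 days, so 30 − 26 = 4 days remain after April 26, 1953; 133 − 4 = 129 left.
May 1953 has 31 days: 129 − 31 = 98 left.
June 1953 has 30 days: 98 − 30 = 68 left.
July 1953 has 31 days: 68 − 31 = 37 left.
August 1953 has 31 days: 37 − 31 = 6 left.
6 days into September 1953 → September 6, 1953.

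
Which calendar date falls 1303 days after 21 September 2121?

April 16, 2125

Advancing 1303 days from September 21, 2121.
September has 30 days, so 30 − 21 = 9 days remain after September 21, 2121; 1303 − 9 = 1294 left.
October 2121 has 31 days: 1294 − 31 = 1263 left.
November 2121 has 30 days: 1263 − 30 = 1233 left.
December 2121 has 31 days: 1233 − 31 = 1202 left.
January 2122 has 31 days: 1202 − 31 = 1171 left.
February 2122 has 28 days (2122 is not a leap year): 1171 − 28 = 1143 left.
March 2122 has 31 days: 1143 − 31 = 1112 left.
April 2122 has 30 days: 1112 − 30 = 1082 left.
May 2122 has 31 days: 1082 − 31 = 1051 left.
June 2122 has 30 days: 1051 − 30 = 1021 left.
July 2122 has 31 days: 1021 − 31 = 990 left.
August 2122 has 31 days: 990 − 31 = 959 left.
September 2122 has 30 days: 959 − 30 = 929 left.
October 2122 has 31 days: 929 − 31 = 898 left.
November 2122 has 30 days: 898 − 30 = 868 left.
December 2122 has 31 days: 868 − 31 = 837 left.
January 2123 has 31 days: 837 − 31 = 806 left.
February 2123 has 28 days (2123 is not a leap year): 806 − 28 = 778 left.
March 2123 has 31 days: 778 − 31 = 747 left.
April 2123 has 30 days: 747 − 30 = 717 left.
May 2123 has 31 days: 717 − 31 = 686 left.
June 2123 has 30 days: 686 − 30 = 656 left.
July 2123 has 31 days: 656 − 31 = 625 left.
August 2123 has 31 days: 625 − 31 = 594 left.
September 2123 has 30 days: 594 − 30 = 564 left.
October 2123 has 31 days: 564 − 31 = 533 left.
November 2123 has 30 days: 533 − 30 = 503 left.
December 2123 has 31 days: 503 − 31 = 472 left.
January 2124 has 31 days: 472 − 31 = 441 left.
February 2124 has 29 days (2124 is a leap year): 441 − 29 = 412 left.
March 2124 has 31 days: 412 − 31 = 381 left.
April 2124 has 30 days: 381 − 30 = 351 left.
May 2124 has 31 days: 351 − 31 = 320 left.
June 2124 has 30 days: 320 − 30 = 290 left.
July 2124 has 31 days: 290 − 31 = 259 left.
August 2124 has 31 days: 259 − 31 = 228 left.
September 2124 has 30 days: 228 − 30 = 198 left.
October 2124 has 31 days: 198 − 31 = 167 left.
November 2124 has 30 days: 167 − 30 = 137 left.
December 2124 has 31 days: 137 − 31 = 106 left.
January 2125 has 31 days: 106 − 31 = 75 left.
February 2125 has 28 days (2125 is not a leap year): 75 − 28 = 47 left.
March 2125 has 31 days: 47 − 31 = 16 left.
16 days into April 2125 → April 16, 2125.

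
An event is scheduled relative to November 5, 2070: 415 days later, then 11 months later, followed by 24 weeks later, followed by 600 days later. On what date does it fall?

Counting forward 415 days from November 5, 2070:
November has 30 days, so 30 − 5 = 25 days remain after November 5, 2070; 415 − 25 = 390 left.
December 2070 has 31 days: 390 − 31 = 359 left.
January 2071 has 31 days: 359 − 31 = 328 left.
February 2071 has 28 days (2071 is not a leap year): 328 − 28 = 300 left.
March 2071 has 31 days: 300 − 31 = 269 left.
April 2071 has 30 days: 269 − 30 = 239 left.
May 2071 has 31 days: 239 − 31 = 208 left.
June 2071 has 30 days: 208 − 30 = 178 left.
July 2071 has 31 days: 178 − 31 = 147 left.
August 2071 has 31 days: 147 − 31 = 116 left.
September 2071 has 30 days: 116 − 30 = 86 left.
October 2071 has 31 days: 86 − 31 = 55 left.
November 2071 has 30 days: 55 − 30 = 25 left.
25 days into December 2071 → December 25, 2071.
Adding 11 months from December 25, 2071:
month 12 + 11 = 23, which is month 11 of year 2072 → November 2072.
Day 25 is valid in November, giving November 25, 2072.
Adding 24 weeks (= 168 days) from November 25, 2072:
November has 30 days, so 30 − 25 = 5 days remain after November 25, 2072; 168 − 5 = 163 left.
December 2072 has 31 days: 163 − 31 = 132 left.
January 2073 has 31 days: 132 − 31 = 101 left.
February 2073 has 28 days (2073 is not a leap year): 101 − 28 = 73 left.
March 2073 has 31 days: 73 − 31 = 42 left.
April 2073 has 30 days: 42 − 30 = 12 left.
12 days into May 2073 → May 12, 2073.
Counting forward 600 days from May 12, 2073:
May has 31 days, so 31 − 12 = 19 days remain after May 12, 2073; 600 − 19 = 581 left.
June 2073 has 30 days: 581 − 30 = 551 left.
July 2073 has 31 days: 551 − 31 = 520 left.
August 2073 has 31 days: 520 − 31 = 489 left.
September 2073 has 30 days: 489 − 30 = 459 left.
October 2073 has 31 days: 459 − 31 = 428 left.
November 2073 has 30 days: 428 − 30 = 398 left.
December 2073 has 31 days: 398 − 31 = 367 left.
January 2074 has 31 days: 367 − 31 = 336 left.
February 2074 has 28 days (2074 is not a leap year): 336 − 28 = 308 left.
March 2074 has 31 days: 308 − 31 = 277 left.
April 2074 has 30 days: 277 − 30 = 247 left.
May 2074 has 31 days: 247 − 31 = 216 left.
June 2074 has 30 days: 216 − 30 = 186 left.
July 2074 has 31 days: 186 − 31 = 155 left.
August 2074 has 31 days: 155 − 31 = 124 left.
September 2074 has 30 days: 124 − 30 = 94 left.
October 2074 has 31 days: 94 − 31 = 63 left.
November 2074 has 30 days: 63 − 30 = 33 left.
December 2074 has 31 days: 33 − 31 = 2 left.
2 days into January 2075 → January 2, 2075.

January 2, 2075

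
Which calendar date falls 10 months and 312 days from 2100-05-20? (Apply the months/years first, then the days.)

Counting forward 10 months and 312 days from May 20, 2100: first the month/year part, then the days.
month 5 + 10 = 15, which is month 3 of year 2101 → March 2101.
Day 20 is valid in March, giving March 20, 2101.
Now add 312 days from March 20, 2101.
March has 31 days, so 31 − 20 = 11 days remain after March 20, 2101; 312 − 11 = 301 left.
April 2101 has 30 days: 301 − 30 = 271 left.
May 2101 has 31 days: 271 − 31 = 240 left.
June 2101 has 30 days: 240 − 30 = 210 left.
July 2101 has 31 days: 210 − 31 = 179 left.
August 2101 has 31 days: 179 − 31 = 148 left.
September 2101 has 30 days: 148 − 30 = 118 left.
October 2101 has 31 days: 118 − 31 = 87 left.
November 2101 has 30 days: 87 − 30 = 57 left.
December 2101 has 31 days: 57 − 31 = 26 left.
26 days into January 2102 → January 26, 2102.

January 26, 2102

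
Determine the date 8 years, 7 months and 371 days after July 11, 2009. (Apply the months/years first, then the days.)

Advancing 8 years, 7 months and 371 days from July 11, 2009: first the month/year part, then the days.
+8 years → 2017; month 7 + 7 = 14, which is month 2 of year 2018 → February 2018.
Day 11 is valid in February, giving February 11, 2018.
Now add 371 days from February 11, 2018.
February has 28 days, so 28 − 11 = 17 days remain after February 11, 2018; 371 − 17 = 354 left.
March 2018 has 31 days: 354 − 31 = 323 left.
April 2018 has 30 days: 323 − 30 = 293 left.
May 2018 has 31 days: 293 − 31 = 262 left.
June 2018 has 30 days: 262 − 30 = 232 left.
July 2018 has 31 days: 232 − 31 = 201 left.
August 2018 has 31 days: 201 − 31 = 170 left.
September 2018 has 30 days: 170 − 30 = 140 left.
October 2018 has 31 days: 140 − 31 = 109 left.
November 2018 has 30 days: 109 − 30 = 79 left.
December 2018 has 31 days: 79 − 31 = 48 left.
January 2019 has 31 days: 48 − 31 = 17 left.
17 days into February 2019 → February 17, 2019.

February 17, 2019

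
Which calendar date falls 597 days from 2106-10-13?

June 1, 2108

Counting forward 597 days from October 13, 2106.
October has 31 days, so 31 − 13 = 18 days remain after October 13, 2106; 597 − 18 = 579 left.
November 2106 has 30 days: 579 − 30 = 549 left.
December 2106 has 31 days: 549 − 31 = 518 left.
January 2107 has 31 days: 518 − 31 = 487 left.
February 2107 has 28 days (2107 is not a leap year): 487 − 28 = 459 left.
March 2107 has 31 days: 459 − 31 = 428 left.
April 2107 has 30 days: 428 − 30 = 398 left.
May 2107 has 31 days: 398 − 31 = 367 left.
June 2107 has 30 days: 367 − 30 = 337 left.
July 2107 has 31 days: 337 − 31 = 306 left.
August 2107 has 31 days: 306 − 31 = 275 left.
September 2107 has 30 days: 275 − 30 = 245 left.
October 2107 has 31 days: 245 − 31 = 214 left.
November 2107 has 30 days: 214 − 30 = 184 left.
December 2107 has 31 days: 184 − 31 = 153 left.
January 2108 has 31 days: 153 − 31 = 122 left.
February 2108 has 29 days (2108 is a leap year): 122 − 29 = 93 left.
March 2108 has 31 days: 93 − 31 = 62 left.
April 2108 has 30 days: 62 − 30 = 32 left.
May 2108 has 31 days: 32 − 31 = 1 left.
1 day into June 2108 → June 1, 2108.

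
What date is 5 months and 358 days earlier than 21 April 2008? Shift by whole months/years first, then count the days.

November 28, 2006

Going back 5 months and 358 days from April 21, 2008: first the month/year part, then the days.
month 4 − 5 = -1, which is month 11 of year 2007 → November 2007.
Day 21 is valid in November, giving November 21, 2007.
Now subtract 358 days from November 21, 2007.
Going back 21 days from November 21, 2007 reaches the end of the previous month; 358 − 21 = 337 left.
October 2007 has 31 days: 337 − 31 = 306 left.
September 2007 has 30 days: 306 − 30 = 276 left.
August 2007 has 31 days: 276 − 31 = 245 left.
July 2007 has 31 days: 245 − 31 = 214 left.
June 2007 has 30 days: 214 − 30 = 184 left.
May 2007 has 31 days: 184 − 31 = 153 left.
April 2007 has 30 days: 153 − 30 = 123 left.
March 2007 has 31 days: 123 − 31 = 92 left.
February 2007 has 28 days (2007 is not a leap year): 92 − 28 = 64 left.
January 2007 has 31 days: 64 − 31 = 33 left.
December 2006 has 31 days: 33 − 31 = 2 left.
November 2006 has 30 days; 30 − 2 = 28 → November 28, 2006.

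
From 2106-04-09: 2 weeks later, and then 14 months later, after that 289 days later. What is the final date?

Counting forward 2 weeks (= 14 days) from April 9, 2106:
April has 30 days; 9 + 14 = 23, still in April.
Advancing 14 months from April 23, 2106:
month 4 + 14 = 18, which is month 6 of year 2107 → June 2107.
Day 23 is valid in June, giving June 23, 2107.
Advancing 289 days from June 23, 2107:
June has 30 days, so 30 − 23 = 7 days remain after June 23, 2107; 289 − 7 = 282 left.
July 2107 has 31 days: 282 − 31 = 251 left.
August 2107 has 31 days: 251 − 31 = 220 left.
September 2107 has 30 days: 220 − 30 = 190 left.
October 2107 has 31 days: 190 − 31 = 159 left.
November 2107 has 30 days: 159 − 30 = 129 left.
December 2107 has 31 days: 129 − 31 = 98 left.
January 2108 has 31 days: 98 − 31 = 67 left.
February 2108 has 29 days (2108 is a leap year): 67 − 29 = 38 left.
March 2108 has 31 days: 38 − 31 = 7 left.
7 days into April 2108 → April 7, 2108.

April 7, 2108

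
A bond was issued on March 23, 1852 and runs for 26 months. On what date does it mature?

May 23, 1854

Advancing 26 months from March 23, 1852.
month 3 + 26 = 29, which is month 5 of year 1854 → May 1854.
Day 23 is valid in May, giving May 23, 1854.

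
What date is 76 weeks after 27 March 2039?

September 9, 2040

Adding 76 weeks = 532 days from March 27, 2039.
March has 31 days, so 31 − 27 = 4 days remain after March 27, 2039; 532 − 4 = 528 left.
April 2039 has 30 days: 528 − 30 = 498 left.
May 2039 has 31 days: 498 − 31 = 467 left.
June 2039 has 30 days: 467 − 30 = 437 left.
July 2039 has 31 days: 437 − 31 = 406 left.
August 2039 has 31 days: 406 − 31 = 375 left.
September 2039 has 30 days: 375 − 30 = 345 left.
October 2039 has 31 days: 345 − 31 = 314 left.
November 2039 has 30 days: 314 − 30 = 284 left.
December 2039 has 31 days: 284 − 31 = 253 left.
January 2040 has 31 days: 253 − 31 = 222 left.
February 2040 has 29 days (2040 is a leap year): 222 − 29 = 193 left.
March 2040 has 31 days: 193 − 31 = 162 left.
April 2040 has 30 days: 162 − 30 = 132 left.
May 2040 has 31 days: 132 − 31 = 101 left.
June 2040 has 30 days: 101 − 30 = 71 left.
July 2040 has 31 days: 71 − 31 = 40 left.
August 2040 has 31 days: 40 − 31 = 9 left.
9 days into September 2040 → September 9, 2040.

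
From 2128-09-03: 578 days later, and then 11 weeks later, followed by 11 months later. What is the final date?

Counting forward 578 days from September 3, 2128:
September has 30 days, so 30 − 3 = 27 days remain after September 3, 2128; 578 − 27 = 551 left.
October 2128 has 31 days: 551 − 31 = 520 left.
November 2128 has 30 days: 520 − 30 = 490 left.
December 2128 has 31 days: 490 − 31 = 459 left.
January 2129 has 31 days: 459 − 31 = 428 left.
February 2129 has 28 days (2129 is not a leap year): 428 − 28 = 400 left.
March 2129 has 31 days: 400 − 31 = 369 left.
April 2129 has 30 days: 369 − 30 = 339 left.
May 2129 has 31 days: 339 − 31 = 308 left.
June 2129 has 30 days: 308 − 30 = 278 left.
July 2129 has 31 days: 278 − 31 = 247 left.
August 2129 has 31 days: 247 − 31 = 216 left.
September 2129 has 30 days: 216 − 30 = 186 left.
October 2129 has 31 days: 186 − 31 = 155 left.
November 2129 has 30 days: 155 − 30 = 125 left.
December 2129 has 31 days: 125 − 31 = 94 left.
January 2130 has 31 days: 94 − 31 = 63 left.
February 2130 has 28 days (2130 is not a leap year): 63 − 28 = 35 left.
March 2130 has 31 days: 35 − 31 = 4 left.
4 days into April 2130 → April 4, 2130.
Advancing 11 weeks (= 77 days) from April 4, 2130:
April has 30 days, so 30 − 4 = 26 days remain after April 4, 2130; 77 − 26 = 51 left.
May 2130 has 31 days: 51 − 31 = 20 left.
20 days into June 2130 → June 20, 2130.
Advancing 11 months from June 20, 2130:
month 6 + 11 = 17, which is month 5 of year 2131 → May 2131.
Day 20 is valid in May, giving May 20, 2131.

May 20, 2131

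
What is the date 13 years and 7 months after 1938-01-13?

August 13, 1951

Advancing 13 years and 7 months from January 13, 1938.
+13 years → 1951; month 1 + 7 = 8 → August 1951.
Day 13 is valid in August, giving August 13, 1951.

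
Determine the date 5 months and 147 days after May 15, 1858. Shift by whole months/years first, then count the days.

March 11, 1859

Advancing 5 months and 147 days from May 15, 1858: first the month/year part, then the days.
month 5 + 5 = 10 → October 1858.
Day 15 is valid in October, giving October 15, 1858.
Now add 147 days from October 15, 1858.
October has 31 days, so 31 − 15 = 16 days remain after October 15, 1858; 147 − 16 = 131 left.
November 1858 has 30 days: 131 − 30 = 101 left.
December 1858 has 31 days: 101 − 31 = 70 left.
January 1859 has 31 days: 70 − 31 = 39 left.
February 1859 has 28 days (1859 is not a leap year): 39 − 28 = 11 left.
11 days into March 1859 → March 11, 1859.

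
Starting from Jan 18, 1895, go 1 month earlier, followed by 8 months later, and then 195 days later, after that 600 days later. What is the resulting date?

October 21, 1897

Counting back 1 month from January 18, 1895:
month 1 − 1 = 0, which is month 12 of year 1894 → December 1894.
Day 18 is valid in December, giving December 18, 1894.
Advancing 8 months from December 18, 1894:
month 12 + 8 = 20, which is month 8 of year 1895 → August 1895.
Day 18 is valid in August, giving August 18, 1895.
Advancing 195 days from August 18, 1895:
August has 31 days, so 31 − 18 = 13 days remain after August 18, 1895; 195 − 13 = 182 left.
September 1895 has 30 days: 182 − 30 = 152 left.
October 1895 has 31 days: 152 − 31 = 121 left.
November 1895 has 30 days: 121 − 30 = 91 left.
December 1895 has 31 days: 91 − 31 = 60 left.
January 1896 has 31 days: 60 − 31 = 29 left.
29 days into February 1896 → February 29, 1896.
Counting forward 600 days from February 29, 1896:
February has 29 days, so 29 − 29 = 0 days remain after February 29, 1896; 600 − 0 = 600 left.
March 1896 has 31 days: 600 − 31 = 569 left.
April 1896 has 30 days: 569 − 30 = 539 left.
May 1896 has 31 days: 539 − 31 = 508 left.
June 1896 has 30 days: 508 − 30 = 478 left.
July 1896 has 31 days: 478 − 31 = 447 left.
August 1896 has 31 days: 447 − 31 = 416 left.
September 1896 has 30 days: 416 − 30 = 386 left.
October 1896 has 31 days: 386 − 31 = 355 left.
November 1896 has 30 days: 355 − 30 = 325 left.
December 1896 has 31 days: 325 − 31 = 294 left.
January 1897 has 31 days: 294 − 31 = 263 left.
February 1897 has 28 days (1897 is not a leap year): 263 − 28 = 235 left.
March 1897 has 31 days: 235 − 31 = 204 left.
April 1897 has 30 days: 204 − 30 = 174 left.
May 1897 has 31 days: 174 − 31 = 143 left.
June 1897 has 30 days: 143 − 30 = 113 left.
July 1897 has 31 days: 113 − 31 = 82 left.
August 1897 has 31 days: 82 − 31 = 51 left.
September 1897 has 30 days: 51 − 30 = 21 left.
21 days into October 1897 → October 21, 1897.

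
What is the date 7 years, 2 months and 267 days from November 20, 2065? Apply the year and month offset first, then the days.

October 14, 2073

Counting forward 7 years, 2 months and 267 days from November 20, 2065: first the month/year part, then the days.
+7 years → 2072; month 11 + 2 = 13, which is month 1 of year 2073 → January 2073.
Day 20 is valid in January, giving January 20, 2073.
Now add 267 days from January 20, 2073.
January has 31 days, so 31 − 20 = 11 days remain after January 20, 2073; 267 − 11 = 256 left.
February 2073 has 28 days (2073 is not a leap year): 256 − 28 = 228 left.
March 2073 has 31 days: 228 − 31 = 197 left.
April 2073 has 30 days: 197 − 30 = 167 left.
May 2073 has 31 days: 167 − 31 = 136 left.
June 2073 has 30 days: 136 − 30 = 106 left.
July 2073 has 31 days: 106 − 31 = 75 left.
August 2073 has 31 days: 75 − 31 = 44 left.
September 2073 has 30 days: 44 − 30 = 14 left.
14 days into October 2073 → October 14, 2073.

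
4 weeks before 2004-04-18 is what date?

Subtracting 4 weeks = 28 days from April 18, 2004.
Going back 18 days from April 18, 2004 reaches the end of the previous month; 28 − 18 = 10 left.
March 2004 has 31 days; 31 − 10 = 21 → March 21, 2004.

March 21, 2004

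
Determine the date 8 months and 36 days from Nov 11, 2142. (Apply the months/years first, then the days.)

August 16, 2143

Counting forward 8 months and 36 days from November 11, 2142: first the month/year part, then the days.
month 11 + 8 = 19, which is month 7 of year 2143 → July 2143.
Day 11 is valid in July, giving July 11, 2143.
Now add 36 days from July 11, 2143.
July has 31 days, so 31 − 11 = 20 days remain after July 11, 2143; 36 − 20 = 16 left.
16 days into August 2143 → August 16, 2143.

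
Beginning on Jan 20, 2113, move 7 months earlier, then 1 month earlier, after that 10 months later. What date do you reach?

Counting back 7 months from January 20, 2113:
month 1 − 7 = -6, which is month 6 of year 2112 → June 2112.
Day 20 is valid in June, giving June 20, 2112.
Counting back 1 month from June 20, 2112:
month 6 − 1 = 5 → May 2112.
Day 20 is valid in May, giving May 20, 2112.
Counting forward 10 months from May 20, 2112:
month 5 + 10 = 15, which is month 3 of year 2113 → March 2113.
Day 20 is valid in March, giving March 20, 2113.

March 20, 2113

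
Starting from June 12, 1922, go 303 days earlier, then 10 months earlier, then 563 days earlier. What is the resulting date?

Subtracting 303 days from June 12, 1922:
Going back 12 days from June 12, 1922 reaches the end of the previous month; 303 − 12 = 291 left.
May 1922 has 31 days: 291 − 31 = 260 left.
April 1922 has 30 days: 260 − 30 = 230 left.
March 1922 has 31 days: 230 − 31 = 199 left.
February 1922 has 28 days (1922 is not a leap year): 199 − 28 = 171 left.
January 1922 has 31 days: 171 − 31 = 140 left.
December 1921 has 31 days: 140 − 31 = 109 left.
November 1921 has 30 days: 109 − 30 = 79 left.
October 1921 has 31 days: 79 − 31 = 48 left.
September 1921 has 30 days: 48 − 30 = 18 left.
August 1921 has 31 days; 31 − 18 = 13 → August 13, 1921.
Subtracting 10 months from August 13, 1921:
month 8 − 10 = -2, which is month 10 of year 1920 → October 1920.
Day 13 is valid in October, giving October 13, 1920.
Subtracting 563 days from October 13, 1920:
Going back 13 days from October 13, 1920 reaches the end of the previous month; 563 − 13 = 550 left.
September 1920 has 30 days: 550 − 30 = 520 left.
August 1920 has 31 days: 520 − 31 = 489 left.
July 1920 has 31 days: 489 − 31 = 458 left.
June 1920 has 30 days: 458 − 30 = 428 left.
May 1920 has 31 days: 428 − 31 = 397 left.
April 1920 has 30 days: 397 − 30 = 367 left.
March 1920 has 31 days: 367 − 31 = 336 left.
February 1920 has 29 days (1920 is a leap year): 336 − 29 = 307 left.
January 1920 has 31 days: 307 − 31 = 276 left.
December 1919 has 31 days: 276 − 31 = 245 left.
November 1919 has 30 days: 245 − 30 = 215 left.
October 1919 has 31 days: 215 − 31 = 184 left.
September 1919 has 30 days: 184 − 30 = 154 left.
August 1919 has 31 days: 154 − 31 = 123 left.
July 1919 has 31 days: 123 − 31 = 92 left.
June 1919 has 30 days: 92 − 30 = 62 left.
May 1919 has 31 days: 62 − 31 = 31 left.
April 1919 has 30 days: 31 − 30 = 1 left.
March 1919 has 31 days; 31 − 1 = 30 → March 30, 1919.

March 30, 1919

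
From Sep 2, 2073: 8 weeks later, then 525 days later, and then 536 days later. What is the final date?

Advancing 8 weeks (= 56 days) from September 2, 2073:
September has 30 days, so 30 − 2 = 28 days remain after September 2, 2073; 56 − 28 = 28 left.
28 days into October 2073 → October 28, 2073.
Advancing 525 days from October 28, 2073:
October has 31 days, so 31 − 28 = 3 days remain after October 28, 2073; 525 − 3 = 522 left.
November 2073 has 30 days: 522 − 30 = 492 left.
December 2073 has 31 days: 492 − 31 = 461 left.
January 2074 has 31 days: 461 − 31 = 430 left.
February 2074 has 28 days (2074 is not a leap year): 430 − 28 = 402 left.
March 2074 has 31 days: 402 − 31 = 371 left.
April 2074 has 30 days: 371 − 30 = 341 left.
May 2074 has 31 days: 341 − 31 = 310 left.
June 2074 has 30 days: 310 − 30 = 280 left.
July 2074 has 31 days: 280 − 31 = 249 left.
August 2074 has 31 days: 249 − 31 = 218 left.
September 2074 has 30 days: 218 − 30 = 188 left.
October 2074 has 31 days: 188 − 31 = 157 left.
November 2074 has 30 days: 157 − 30 = 127 left.
December 2074 has 31 days: 127 − 31 = 96 left.
January 2075 has 31 days: 96 − 31 = 65 left.
February 2075 has 28 days (2075 is not a leap year): 65 − 28 = 37 left.
March 2075 has 31 days: 37 − 31 = 6 left.
6 days into April 2075 → April 6, 2075.
Adding 536 days from April 6, 2075:
April has 30 days, so 30 − 6 = 24 days remain after April 6, 2075; 536 − 24 = 512 left.
May 2075 has 31 days: 512 − 31 = 481 left.
June 2075 has 30 days: 481 − 30 = 451 left.
July 2075 has 31 days: 451 − 31 = 420 left.
August 2075 has 31 days: 420 − 31 = 389 left.
September 2075 has 30 days: 389 − 30 = 359 left.
October 2075 has 31 days: 359 − 31 = 328 left.
November 2075 has 30 days: 328 − 30 = 298 left.
December 2075 has 31 days: 298 − 31 = 267 left.
January 2076 has 31 days: 267 − 31 = 236 left.
February 2076 has 29 days (2076 is a leap year): 236 − 29 = 207 left.
March 2076 has 31 days: 207 − 31 = 176 left.
April 2076 has 30 days: 176 − 30 = 146 left.
May 2076 has 31 days: 146 − 31 = 115 left.
June 2076 has 30 days: 115 − 30 = 85 left.
July 2076 has 31 days: 85 − 31 = 54 left.
August 2076 has 31 days: 54 − 31 = 23 left.
23 days into September 2076 → September 23, 2076.

September 23, 2076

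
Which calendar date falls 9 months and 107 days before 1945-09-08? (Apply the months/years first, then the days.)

Counting back 9 months and 107 days from September 8, 1945: first the month/year part, then the days.
month 9 − 9 = 0, which is month 12 of year 1944 → December 1944.
Day 8 is valid in December, giving December 8, 1944.
Now subtract 107 days from December 8, 1944.
Going back 8 days from December 8, 1944 reaches the end of the previous month; 107 − 8 = 99 left.
November 1944 has 30 days: 99 − 30 = 69 left.
October 1944 has 31 days: 69 − 31 = 38 left.
September 1944 has 30 days: 38 − 30 = 8 left.
August 1944 has 31 days; 31 − 8 = 23 → August 23, 1944.

August 23, 1944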